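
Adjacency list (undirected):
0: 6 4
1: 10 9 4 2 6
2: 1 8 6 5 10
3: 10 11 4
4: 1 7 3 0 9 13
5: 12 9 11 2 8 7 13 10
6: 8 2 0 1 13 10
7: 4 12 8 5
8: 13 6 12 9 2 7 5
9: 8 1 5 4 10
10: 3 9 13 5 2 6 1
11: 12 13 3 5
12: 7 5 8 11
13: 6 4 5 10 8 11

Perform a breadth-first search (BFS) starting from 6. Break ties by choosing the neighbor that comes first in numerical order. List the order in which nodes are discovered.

6, 0, 1, 2, 8, 10, 13, 4, 9, 5, 7, 12, 3, 11

Visit 6; enqueue 0, 1, 2, 8, 10, 13 → queue [0, 1, 2, 8, 10, 13]
Visit 0; enqueue 4 → queue [1, 2, 8, 10, 13, 4]
Visit 1; enqueue 9 → queue [2, 8, 10, 13, 4, 9]
Visit 2; enqueue 5 → queue [8, 10, 13, 4, 9, 5]
Visit 8; enqueue 7, 12 → queue [10, 13, 4, 9, 5, 7, 12]
Visit 10; enqueue 3 → queue [13, 4, 9, 5, 7, 12, 3]
Visit 13; enqueue 11 → queue [4, 9, 5, 7, 12, 3, 11]
Visit 4 → queue [9, 5, 7, 12, 3, 11]
Visit 9 → queue [5, 7, 12, 3, 11]
Visit 5 → queue [7, 12, 3, 11]
Visit 7 → queue [12, 3, 11]
Visit 12 → queue [3, 11]
Visit 3 → queue [11]
Visit 11 → queue []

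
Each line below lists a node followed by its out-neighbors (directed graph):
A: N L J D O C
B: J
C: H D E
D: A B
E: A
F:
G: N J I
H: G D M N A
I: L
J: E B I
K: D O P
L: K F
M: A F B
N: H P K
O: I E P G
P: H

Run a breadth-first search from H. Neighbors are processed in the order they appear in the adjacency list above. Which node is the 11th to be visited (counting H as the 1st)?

P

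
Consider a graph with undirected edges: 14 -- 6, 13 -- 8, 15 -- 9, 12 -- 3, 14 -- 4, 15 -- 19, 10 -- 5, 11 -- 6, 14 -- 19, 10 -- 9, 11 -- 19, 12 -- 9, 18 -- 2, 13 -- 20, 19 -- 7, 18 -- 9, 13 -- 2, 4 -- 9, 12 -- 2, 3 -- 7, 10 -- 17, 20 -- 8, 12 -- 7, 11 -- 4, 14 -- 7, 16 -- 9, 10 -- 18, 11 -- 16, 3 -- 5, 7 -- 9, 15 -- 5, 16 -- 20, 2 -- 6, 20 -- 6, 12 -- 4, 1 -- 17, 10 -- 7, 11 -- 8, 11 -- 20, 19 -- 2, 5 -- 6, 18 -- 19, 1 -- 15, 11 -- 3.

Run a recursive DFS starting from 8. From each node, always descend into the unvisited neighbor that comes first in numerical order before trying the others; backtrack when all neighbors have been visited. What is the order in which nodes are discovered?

8, 11, 3, 5, 6, 2, 12, 4, 9, 7, 10, 17, 1, 15, 19, 14, 18, 16, 20, 13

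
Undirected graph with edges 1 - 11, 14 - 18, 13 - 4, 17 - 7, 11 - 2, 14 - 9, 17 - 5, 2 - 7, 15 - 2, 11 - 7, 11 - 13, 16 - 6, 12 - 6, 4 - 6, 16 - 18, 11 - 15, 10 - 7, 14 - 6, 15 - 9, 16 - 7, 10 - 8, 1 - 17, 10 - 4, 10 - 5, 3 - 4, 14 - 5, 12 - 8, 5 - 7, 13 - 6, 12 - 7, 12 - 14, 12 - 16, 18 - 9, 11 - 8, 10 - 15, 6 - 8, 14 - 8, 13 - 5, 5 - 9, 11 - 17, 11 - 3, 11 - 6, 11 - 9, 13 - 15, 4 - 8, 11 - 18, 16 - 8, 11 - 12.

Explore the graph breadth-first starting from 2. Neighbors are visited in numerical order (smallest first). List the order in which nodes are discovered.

Visit 2; enqueue 7, 11, 15 → queue [7, 11, 15]
Visit 7; enqueue 5, 10, 12, 16, 17 → queue [11, 15, 5, 10, 12, 16, 17]
Visit 11; enqueue 1, 3, 6, 8, 9, 13, 18 → queue [15, 5, 10, 12, 16, 17, 1, 3, 6, 8, 9, 13, 18]
Visit 15 → queue [5, 10, 12, 16, 17, 1, 3, 6, 8, 9, 13, 18]
Visit 5; enqueue 14 → queue [10, 12, 16, 17, 1, 3, 6, 8, 9, 13, 18, 14]
Visit 10; enqueue 4 → queue [12, 16, 17, 1, 3, 6, 8, 9, 13, 18, 14, 4]
Visit 12 → queue [16, 17, 1, 3, 6, 8, 9, 13, 18, 14, 4]
Visit 16 → queue [17, 1, 3, 6, 8, 9, 13, 18, 14, 4]
Visit 17 → queue [1, 3, 6, 8, 9, 13, 18, 14, 4]
Visit 1 → queue [3, 6, 8, 9, 13, 18, 14, 4]
Visit 3 → queue [6, 8, 9, 13, 18, 14, 4]
Visit 6 → queue [8, 9, 13, 18, 14, 4]
Visit 8 → queue [9, 13, 18, 14, 4]
Visit 9 → queue [13, 18, 14, 4]
Visit 13 → queue [18, 14, 4]
Visit 18 → queue [14, 4]
Visit 14 → queue [4]
Visit 4 → queue []

2 7 11 15 5 10 12 16 17 1 3 6 8 9 13 18 14 4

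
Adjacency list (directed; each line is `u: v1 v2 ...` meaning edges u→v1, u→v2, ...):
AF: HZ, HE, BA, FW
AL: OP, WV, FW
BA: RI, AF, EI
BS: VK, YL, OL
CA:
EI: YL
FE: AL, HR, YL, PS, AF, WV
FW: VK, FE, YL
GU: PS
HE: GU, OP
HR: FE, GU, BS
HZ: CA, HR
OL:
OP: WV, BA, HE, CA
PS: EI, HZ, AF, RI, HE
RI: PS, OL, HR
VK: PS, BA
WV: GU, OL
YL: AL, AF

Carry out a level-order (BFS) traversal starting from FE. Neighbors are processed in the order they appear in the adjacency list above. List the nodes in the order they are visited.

FE, AL, HR, YL, PS, AF, WV, OP, FW, GU, BS, EI, HZ, RI, HE, BA, OL, CA, VK

Visit FE; enqueue AL, HR, YL, PS, AF, WV → queue [AL, HR, YL, PS, AF, WV]
Visit AL; enqueue OP, FW → queue [HR, YL, PS, AF, WV, OP, FW]
Visit HR; enqueue GU, BS → queue [YL, PS, AF, WV, OP, FW, GU, BS]
Visit YL → queue [PS, AF, WV, OP, FW, GU, BS]
Visit PS; enqueue EI, HZ, RI, HE → queue [AF, WV, OP, FW, GU, BS, EI, HZ, RI, HE]
Visit AF; enqueue BA → queue [WV, OP, FW, GU, BS, EI, HZ, RI, HE, BA]
Visit WV; enqueue OL → queue [OP, FW, GU, BS, EI, HZ, RI, HE, BA, OL]
Visit OP; enqueue CA → queue [FW, GU, BS, EI, HZ, RI, HE, BA, OL, CA]
Visit FW; enqueue VK → queue [GU, BS, EI, HZ, RI, HE, BA, OL, CA, VK]
Visit GU → queue [BS, EI, HZ, RI, HE, BA, OL, CA, VK]
Visit BS → queue [EI, HZ, RI, HE, BA, OL, CA, VK]
Visit EI → queue [HZ, RI, HE, BA, OL, CA, VK]
Visit HZ → queue [RI, HE, BA, OL, CA, VK]
Visit RI → queue [HE, BA, OL, CA, VK]
Visit HE → queue [BA, OL, CA, VK]
Visit BA → queue [OL, CA, VK]
Visit OL → queue [CA, VK]
Visit CA → queue [VK]
Visit VK → queue []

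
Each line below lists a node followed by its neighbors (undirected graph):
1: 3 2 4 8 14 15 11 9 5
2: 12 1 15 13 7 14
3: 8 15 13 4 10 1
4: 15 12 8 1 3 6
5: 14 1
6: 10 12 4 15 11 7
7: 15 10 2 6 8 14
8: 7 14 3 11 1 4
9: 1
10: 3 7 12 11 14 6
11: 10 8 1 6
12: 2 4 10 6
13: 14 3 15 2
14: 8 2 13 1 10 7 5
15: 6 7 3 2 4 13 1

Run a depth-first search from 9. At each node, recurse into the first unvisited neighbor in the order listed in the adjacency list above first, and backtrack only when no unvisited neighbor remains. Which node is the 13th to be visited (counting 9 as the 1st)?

Visit 9
9 → 1
1 → 3
3 → 8
8 → 7
7 → 15
15 → 6
6 → 10
10 → 12
12 → 2
2 → 13
13 → 14
14 → 5
12 → 4
10 → 11

Visit order: 9, 1, 3, 8, 7, 15, 6, 10, 12, 2, 13, 14, 5, 4, 11

5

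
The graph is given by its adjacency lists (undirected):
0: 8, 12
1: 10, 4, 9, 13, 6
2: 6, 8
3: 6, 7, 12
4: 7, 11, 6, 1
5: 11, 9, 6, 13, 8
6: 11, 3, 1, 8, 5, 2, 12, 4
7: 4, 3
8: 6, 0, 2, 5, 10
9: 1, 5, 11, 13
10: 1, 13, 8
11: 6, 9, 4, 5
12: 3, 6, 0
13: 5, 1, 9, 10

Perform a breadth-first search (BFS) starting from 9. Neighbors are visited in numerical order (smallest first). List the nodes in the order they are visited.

Visit 9; enqueue 1, 5, 11, 13 → queue [1, 5, 11, 13]
Visit 1; enqueue 4, 6, 10 → queue [5, 11, 13, 4, 6, 10]
Visit 5; enqueue 8 → queue [11, 13, 4, 6, 10, 8]
Visit 11 → queue [13, 4, 6, 10, 8]
Visit 13 → queue [4, 6, 10, 8]
Visit 4; enqueue 7 → queue [6, 10, 8, 7]
Visit 6; enqueue 2, 3, 12 → queue [10, 8, 7, 2, 3, 12]
Visit 10 → queue [8, 7, 2, 3, 12]
Visit 8; enqueue 0 → queue [7, 2, 3, 12, 0]
Visit 7 → queue [2, 3, 12, 0]
Visit 2 → queue [3, 12, 0]
Visit 3 → queue [12, 0]
Visit 12 → queue [0]
Visit 0 → queue []

9 -> 1 -> 5 -> 11 -> 13 -> 4 -> 6 -> 10 -> 8 -> 7 -> 2 -> 3 -> 12 -> 0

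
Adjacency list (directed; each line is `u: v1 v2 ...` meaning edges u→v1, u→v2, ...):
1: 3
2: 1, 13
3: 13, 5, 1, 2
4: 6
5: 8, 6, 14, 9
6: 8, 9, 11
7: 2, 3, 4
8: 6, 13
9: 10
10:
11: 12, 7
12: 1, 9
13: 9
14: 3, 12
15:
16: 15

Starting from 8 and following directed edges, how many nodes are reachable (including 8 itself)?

14

BFS from 8 visits: 8, 6, 13, 9, 11, 10, 12, 7, 1, 2, 3, 4, 5, 14
Reachable nodes: 14 of 16 total.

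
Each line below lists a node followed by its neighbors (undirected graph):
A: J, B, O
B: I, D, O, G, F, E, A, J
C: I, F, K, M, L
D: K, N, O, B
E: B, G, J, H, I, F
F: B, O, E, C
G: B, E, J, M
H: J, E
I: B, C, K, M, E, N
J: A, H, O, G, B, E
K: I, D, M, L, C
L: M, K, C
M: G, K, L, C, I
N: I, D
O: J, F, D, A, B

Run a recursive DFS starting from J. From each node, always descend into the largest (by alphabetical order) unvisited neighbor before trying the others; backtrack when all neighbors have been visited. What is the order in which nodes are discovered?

Visit J
J → O
O → F
F → E
E → I
I → N
N → D
D → K
K → M
M → L
L → C
M → G
G → B
B → A
E → H

J → O → F → E → I → N → D → K → M → L → C → G → B → A → H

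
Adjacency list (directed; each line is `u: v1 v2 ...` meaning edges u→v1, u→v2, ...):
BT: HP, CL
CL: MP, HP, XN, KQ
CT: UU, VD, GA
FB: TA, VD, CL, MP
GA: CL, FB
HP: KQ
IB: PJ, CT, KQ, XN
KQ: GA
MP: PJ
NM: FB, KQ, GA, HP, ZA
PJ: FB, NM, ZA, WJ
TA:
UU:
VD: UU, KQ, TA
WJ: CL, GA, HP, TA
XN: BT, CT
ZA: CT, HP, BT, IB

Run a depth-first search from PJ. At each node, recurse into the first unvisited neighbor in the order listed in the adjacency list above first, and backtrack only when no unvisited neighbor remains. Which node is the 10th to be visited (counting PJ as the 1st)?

Visit PJ
PJ → FB
FB → TA
FB → VD
VD → UU
VD → KQ
KQ → GA
GA → CL
CL → MP
CL → HP
CL → XN
XN → BT
XN → CT
PJ → NM
NM → ZA
ZA → IB
PJ → WJ

Visit order: PJ, FB, TA, VD, UU, KQ, GA, CL, MP, HP, XN, BT, CT, NM, ZA, IB, WJ

HP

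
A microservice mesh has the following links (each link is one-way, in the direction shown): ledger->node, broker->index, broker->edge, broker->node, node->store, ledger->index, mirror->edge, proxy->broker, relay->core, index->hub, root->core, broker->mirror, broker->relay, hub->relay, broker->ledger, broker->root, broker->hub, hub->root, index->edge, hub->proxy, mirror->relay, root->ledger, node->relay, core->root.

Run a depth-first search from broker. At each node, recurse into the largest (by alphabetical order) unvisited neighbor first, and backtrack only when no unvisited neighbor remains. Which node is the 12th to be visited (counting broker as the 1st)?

Visit broker
broker → root
root → ledger
ledger → node
node → store
node → relay
relay → core
ledger → index
index → hub
hub → proxy
index → edge
broker → mirror

Visit order: broker, root, ledger, node, store, relay, core, index, hub, proxy, edge, mirror

mirror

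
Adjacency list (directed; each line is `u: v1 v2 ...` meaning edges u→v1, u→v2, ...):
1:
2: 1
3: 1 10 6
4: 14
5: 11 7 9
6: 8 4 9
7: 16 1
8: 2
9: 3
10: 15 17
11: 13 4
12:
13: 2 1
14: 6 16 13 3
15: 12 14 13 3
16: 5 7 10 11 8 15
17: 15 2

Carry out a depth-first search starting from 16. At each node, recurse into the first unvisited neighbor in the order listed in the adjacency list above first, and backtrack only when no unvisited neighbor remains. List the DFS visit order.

16, 5, 11, 13, 2, 1, 4, 14, 6, 8, 9, 3, 10, 15, 12, 17, 7

Visit 16
16 → 5
5 → 11
11 → 13
13 → 2
2 → 1
11 → 4
4 → 14
14 → 6
6 → 8
6 → 9
9 → 3
3 → 10
10 → 15
15 → 12
10 → 17
5 → 7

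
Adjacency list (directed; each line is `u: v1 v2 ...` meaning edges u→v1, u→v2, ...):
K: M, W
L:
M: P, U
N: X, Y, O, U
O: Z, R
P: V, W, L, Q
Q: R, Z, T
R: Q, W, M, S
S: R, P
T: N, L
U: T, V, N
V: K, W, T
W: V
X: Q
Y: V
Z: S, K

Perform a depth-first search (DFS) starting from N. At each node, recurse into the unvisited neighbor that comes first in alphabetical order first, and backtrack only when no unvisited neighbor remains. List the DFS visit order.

N → O → R → M → P → L → Q → T → Z → K → W → V → S → U → X → Y

Visit N
N → O
O → R
R → M
M → P
P → L
P → Q
Q → T
Q → Z
Z → K
K → W
W → V
Z → S
M → U
N → X
N → Y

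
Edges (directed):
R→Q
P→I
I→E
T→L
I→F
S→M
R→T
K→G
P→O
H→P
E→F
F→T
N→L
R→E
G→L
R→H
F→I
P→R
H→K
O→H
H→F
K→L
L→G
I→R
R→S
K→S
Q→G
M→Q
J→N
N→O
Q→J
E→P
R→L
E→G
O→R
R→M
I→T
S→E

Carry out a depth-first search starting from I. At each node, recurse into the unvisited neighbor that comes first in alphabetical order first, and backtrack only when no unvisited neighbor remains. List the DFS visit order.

Visit I
I → E
E → F
F → T
T → L
L → G
E → P
P → O
O → H
H → K
K → S
S → M
M → Q
Q → J
J → N
O → R

I, E, F, T, L, G, P, O, H, K, S, M, Q, J, N, R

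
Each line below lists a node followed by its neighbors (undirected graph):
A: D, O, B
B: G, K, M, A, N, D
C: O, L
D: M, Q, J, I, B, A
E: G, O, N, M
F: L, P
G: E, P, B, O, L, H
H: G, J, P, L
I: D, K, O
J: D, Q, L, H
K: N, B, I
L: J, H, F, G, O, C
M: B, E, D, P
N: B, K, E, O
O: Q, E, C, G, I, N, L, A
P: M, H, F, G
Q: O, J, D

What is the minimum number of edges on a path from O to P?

2

Level 0: O
Level 1: A, C, E, G, I, L, N, Q
Level 2: B, D, F, H, J, K, M, P
P first appears at level 2.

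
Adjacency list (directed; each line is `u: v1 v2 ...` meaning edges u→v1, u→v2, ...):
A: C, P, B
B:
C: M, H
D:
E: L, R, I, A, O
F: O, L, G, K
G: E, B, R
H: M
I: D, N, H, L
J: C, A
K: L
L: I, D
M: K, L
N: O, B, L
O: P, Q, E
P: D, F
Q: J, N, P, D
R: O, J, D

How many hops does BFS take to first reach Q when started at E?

2

Level 0: E
Level 1: A, I, L, O, R
Level 2: B, C, D, H, J, N, P, Q
Level 3: F, M
Level 4: G, K
Q first appears at level 2.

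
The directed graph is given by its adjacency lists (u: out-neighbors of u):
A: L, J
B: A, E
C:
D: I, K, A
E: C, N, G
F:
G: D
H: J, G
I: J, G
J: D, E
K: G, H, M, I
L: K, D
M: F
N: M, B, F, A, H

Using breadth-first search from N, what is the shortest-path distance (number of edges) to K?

3

Level 0: N
Level 1: A, B, F, H, M
Level 2: E, G, J, L
Level 3: C, D, K
Level 4: I
K first appears at level 3.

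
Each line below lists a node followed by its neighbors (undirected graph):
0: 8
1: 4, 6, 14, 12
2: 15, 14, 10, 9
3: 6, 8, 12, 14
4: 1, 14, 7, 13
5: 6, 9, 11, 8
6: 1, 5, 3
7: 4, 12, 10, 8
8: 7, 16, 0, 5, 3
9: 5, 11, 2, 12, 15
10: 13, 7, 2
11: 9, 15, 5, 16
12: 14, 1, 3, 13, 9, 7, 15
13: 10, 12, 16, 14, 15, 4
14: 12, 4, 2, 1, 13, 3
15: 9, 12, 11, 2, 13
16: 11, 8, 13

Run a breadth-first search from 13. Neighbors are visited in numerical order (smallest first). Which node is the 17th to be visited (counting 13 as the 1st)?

0

Visit 13; enqueue 4, 10, 12, 14, 15, 16 → queue [4, 10, 12, 14, 15, 16]
Visit 4; enqueue 1, 7 → queue [10, 12, 14, 15, 16, 1, 7]
Visit 10; enqueue 2 → queue [12, 14, 15, 16, 1, 7, 2]
Visit 12; enqueue 3, 9 → queue [14, 15, 16, 1, 7, 2, 3, 9]
Visit 14 → queue [15, 16, 1, 7, 2, 3, 9]
Visit 15; enqueue 11 → queue [16, 1, 7, 2, 3, 9, 11]
Visit 16; enqueue 8 → queue [1, 7, 2, 3, 9, 11, 8]
Visit 1; enqueue 6 → queue [7, 2, 3, 9, 11, 8, 6]
Visit 7 → queue [2, 3, 9, 11, 8, 6]
Visit 2 → queue [3, 9, 11, 8, 6]
Visit 3 → queue [9, 11, 8, 6]
Visit 9; enqueue 5 → queue [11, 8, 6, 5]
Visit 11 → queue [8, 6, 5]
Visit 8; enqueue 0 → queue [6, 5, 0]
Visit 6 → queue [5, 0]
Visit 5 → queue [0]
Visit 0 → queue []

Visit order: 13, 4, 10, 12, 14, 15, 16, 1, 7, 2, 3, 9, 11, 8, 6, 5, 0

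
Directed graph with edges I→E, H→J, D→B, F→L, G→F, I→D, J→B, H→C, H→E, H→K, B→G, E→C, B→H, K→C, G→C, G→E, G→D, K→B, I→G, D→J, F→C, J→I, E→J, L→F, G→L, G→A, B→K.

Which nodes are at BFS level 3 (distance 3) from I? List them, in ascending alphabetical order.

H, K

Level 0: I
Level 1: D, E, G
Level 2: A, B, C, F, J, L
Level 3: H, K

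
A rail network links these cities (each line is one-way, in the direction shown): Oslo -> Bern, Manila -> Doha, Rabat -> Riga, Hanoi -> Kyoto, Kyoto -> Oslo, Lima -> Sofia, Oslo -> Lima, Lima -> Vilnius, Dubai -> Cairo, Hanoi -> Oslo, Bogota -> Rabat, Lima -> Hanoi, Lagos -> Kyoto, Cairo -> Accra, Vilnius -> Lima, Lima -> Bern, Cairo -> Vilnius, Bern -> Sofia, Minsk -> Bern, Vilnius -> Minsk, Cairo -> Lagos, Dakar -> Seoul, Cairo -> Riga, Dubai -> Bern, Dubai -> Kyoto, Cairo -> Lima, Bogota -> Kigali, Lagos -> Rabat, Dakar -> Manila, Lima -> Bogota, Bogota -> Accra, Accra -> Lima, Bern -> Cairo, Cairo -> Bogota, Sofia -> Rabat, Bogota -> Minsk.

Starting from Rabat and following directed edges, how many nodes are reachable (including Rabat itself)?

2

BFS from Rabat visits: Rabat, Riga
Reachable nodes: 2 of 20 total.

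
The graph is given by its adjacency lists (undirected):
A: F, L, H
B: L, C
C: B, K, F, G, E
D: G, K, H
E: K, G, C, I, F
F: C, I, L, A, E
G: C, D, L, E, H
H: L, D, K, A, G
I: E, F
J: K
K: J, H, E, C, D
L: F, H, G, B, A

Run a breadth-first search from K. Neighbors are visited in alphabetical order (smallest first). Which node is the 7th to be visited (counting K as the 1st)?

B

Visit K; enqueue C, D, E, H, J → queue [C, D, E, H, J]
Visit C; enqueue B, F, G → queue [D, E, H, J, B, F, G]
Visit D → queue [E, H, J, B, F, G]
Visit E; enqueue I → queue [H, J, B, F, G, I]
Visit H; enqueue A, L → queue [J, B, F, G, I, A, L]
Visit J → queue [B, F, G, I, A, L]
Visit B → queue [F, G, I, A, L]
Visit F → queue [G, I, A, L]
Visit G → queue [I, A, L]
Visit I → queue [A, L]
Visit A → queue [L]
Visit L → queue []

Visit order: K, C, D, E, H, J, B, F, G, I, A, L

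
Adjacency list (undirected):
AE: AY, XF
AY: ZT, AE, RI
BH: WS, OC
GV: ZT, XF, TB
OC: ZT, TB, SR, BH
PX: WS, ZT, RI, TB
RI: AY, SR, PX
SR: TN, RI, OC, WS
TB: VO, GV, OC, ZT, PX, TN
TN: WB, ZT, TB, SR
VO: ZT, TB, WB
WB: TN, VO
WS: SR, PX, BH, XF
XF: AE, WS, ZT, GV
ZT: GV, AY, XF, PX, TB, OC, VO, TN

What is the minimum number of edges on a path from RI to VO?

3

Level 0: RI
Level 1: AY, PX, SR
Level 2: AE, OC, TB, TN, WS, ZT
Level 3: BH, GV, VO, WB, XF
VO first appears at level 3.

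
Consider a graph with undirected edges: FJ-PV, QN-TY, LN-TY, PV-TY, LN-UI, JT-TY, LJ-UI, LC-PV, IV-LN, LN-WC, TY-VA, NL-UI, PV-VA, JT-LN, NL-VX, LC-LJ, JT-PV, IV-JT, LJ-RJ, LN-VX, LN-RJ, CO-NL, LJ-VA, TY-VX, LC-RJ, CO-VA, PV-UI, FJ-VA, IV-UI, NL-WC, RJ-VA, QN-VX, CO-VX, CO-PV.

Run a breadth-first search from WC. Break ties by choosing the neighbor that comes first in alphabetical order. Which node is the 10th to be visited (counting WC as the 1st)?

CO

Visit WC; enqueue LN, NL → queue [LN, NL]
Visit LN; enqueue IV, JT, RJ, TY, UI, VX → queue [NL, IV, JT, RJ, TY, UI, VX]
Visit NL; enqueue CO → queue [IV, JT, RJ, TY, UI, VX, CO]
Visit IV → queue [JT, RJ, TY, UI, VX, CO]
Visit JT; enqueue PV → queue [RJ, TY, UI, VX, CO, PV]
Visit RJ; enqueue LC, LJ, VA → queue [TY, UI, VX, CO, PV, LC, LJ, VA]
Visit TY; enqueue QN → queue [UI, VX, CO, PV, LC, LJ, VA, QN]
Visit UI → queue [VX, CO, PV, LC, LJ, VA, QN]
Visit VX → queue [CO, PV, LC, LJ, VA, QN]
Visit CO → queue [PV, LC, LJ, VA, QN]
Visit PV; enqueue FJ → queue [LC, LJ, VA, QN, FJ]
Visit LC → queue [LJ, VA, QN, FJ]
Visit LJ → queue [VA, QN, FJ]
Visit VA → queue [QN, FJ]
Visit QN → queue [FJ]
Visit FJ → queue []

Visit order: WC, LN, NL, IV, JT, RJ, TY, UI, VX, CO, PV, LC, LJ, VA, QN, FJ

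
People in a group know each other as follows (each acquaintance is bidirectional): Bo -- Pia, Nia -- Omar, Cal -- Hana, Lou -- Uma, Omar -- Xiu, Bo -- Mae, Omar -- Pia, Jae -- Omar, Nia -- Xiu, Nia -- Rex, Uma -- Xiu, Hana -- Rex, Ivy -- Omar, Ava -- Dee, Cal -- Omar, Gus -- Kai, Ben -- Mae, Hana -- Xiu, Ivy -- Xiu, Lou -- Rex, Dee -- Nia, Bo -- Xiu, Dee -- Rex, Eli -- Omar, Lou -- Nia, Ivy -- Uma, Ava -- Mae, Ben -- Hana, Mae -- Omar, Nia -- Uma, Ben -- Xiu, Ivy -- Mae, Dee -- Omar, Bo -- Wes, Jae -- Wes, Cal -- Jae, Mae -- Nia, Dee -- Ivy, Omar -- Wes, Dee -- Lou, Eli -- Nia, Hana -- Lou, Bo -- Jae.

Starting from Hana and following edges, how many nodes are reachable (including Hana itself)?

18

BFS from Hana visits: Hana, Ben, Cal, Lou, Rex, Xiu, Mae, Jae, Omar, Dee, Nia, Uma, Bo, Ivy, Ava, Wes, Eli, Pia
Reachable nodes: 18 of 20 total.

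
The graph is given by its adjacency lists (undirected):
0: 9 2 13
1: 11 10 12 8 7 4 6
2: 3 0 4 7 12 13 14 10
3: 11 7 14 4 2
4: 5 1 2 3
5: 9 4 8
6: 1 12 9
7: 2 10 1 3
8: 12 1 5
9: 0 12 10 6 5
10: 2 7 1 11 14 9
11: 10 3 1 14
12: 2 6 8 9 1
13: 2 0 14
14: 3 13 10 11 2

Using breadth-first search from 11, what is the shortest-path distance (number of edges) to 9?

2

Level 0: 11
Level 1: 1, 3, 10, 14
Level 2: 2, 4, 6, 7, 8, 9, 12, 13
Level 3: 0, 5
9 first appears at level 2.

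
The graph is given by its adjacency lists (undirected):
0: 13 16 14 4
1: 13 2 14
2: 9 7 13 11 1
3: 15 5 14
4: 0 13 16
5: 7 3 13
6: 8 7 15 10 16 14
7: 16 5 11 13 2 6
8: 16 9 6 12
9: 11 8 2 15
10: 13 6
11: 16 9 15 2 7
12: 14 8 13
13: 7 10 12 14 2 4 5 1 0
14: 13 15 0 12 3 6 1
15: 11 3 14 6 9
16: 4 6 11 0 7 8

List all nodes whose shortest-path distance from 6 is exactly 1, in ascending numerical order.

7, 8, 10, 14, 15, 16

Level 0: 6
Level 1: 7, 8, 10, 14, 15, 16
Level 2: 0, 1, 2, 3, 4, 5, 9, 11, 12, 13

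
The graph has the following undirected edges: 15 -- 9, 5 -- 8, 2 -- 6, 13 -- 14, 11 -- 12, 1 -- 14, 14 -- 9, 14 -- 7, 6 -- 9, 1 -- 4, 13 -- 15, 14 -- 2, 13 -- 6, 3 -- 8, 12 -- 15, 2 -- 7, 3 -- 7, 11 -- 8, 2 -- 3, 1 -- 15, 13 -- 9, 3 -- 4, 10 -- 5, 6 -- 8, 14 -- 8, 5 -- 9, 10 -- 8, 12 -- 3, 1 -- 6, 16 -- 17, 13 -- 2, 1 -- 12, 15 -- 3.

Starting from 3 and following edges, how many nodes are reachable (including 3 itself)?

15

BFS from 3 visits: 3, 2, 4, 7, 8, 12, 15, 6, 13, 14, 1, 5, 10, 11, 9
Reachable nodes: 15 of 17 total.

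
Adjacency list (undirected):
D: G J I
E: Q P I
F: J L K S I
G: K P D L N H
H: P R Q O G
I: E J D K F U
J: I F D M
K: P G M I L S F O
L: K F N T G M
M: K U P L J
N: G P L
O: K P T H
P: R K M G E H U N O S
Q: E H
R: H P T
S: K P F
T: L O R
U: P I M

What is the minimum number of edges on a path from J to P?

2

Level 0: J
Level 1: D, F, I, M
Level 2: E, G, K, L, P, S, U
Level 3: H, N, O, Q, R, T
P first appears at level 2.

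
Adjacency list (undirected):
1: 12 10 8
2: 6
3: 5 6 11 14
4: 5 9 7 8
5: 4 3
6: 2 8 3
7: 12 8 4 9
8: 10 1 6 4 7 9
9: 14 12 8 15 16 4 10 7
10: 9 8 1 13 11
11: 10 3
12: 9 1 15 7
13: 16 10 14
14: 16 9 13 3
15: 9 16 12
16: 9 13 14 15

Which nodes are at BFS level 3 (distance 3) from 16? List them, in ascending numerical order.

Level 0: 16
Level 1: 9, 13, 14, 15
Level 2: 3, 4, 7, 8, 10, 12
Level 3: 1, 5, 6, 11
Level 4: 2

1, 5, 6, 11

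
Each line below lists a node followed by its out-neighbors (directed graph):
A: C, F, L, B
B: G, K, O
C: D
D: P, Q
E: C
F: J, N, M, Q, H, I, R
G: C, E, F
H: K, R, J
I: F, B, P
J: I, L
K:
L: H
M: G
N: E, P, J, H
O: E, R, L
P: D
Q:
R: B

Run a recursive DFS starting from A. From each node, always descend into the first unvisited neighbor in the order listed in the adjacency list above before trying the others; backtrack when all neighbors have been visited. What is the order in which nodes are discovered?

A -> C -> D -> P -> Q -> F -> J -> I -> B -> G -> E -> K -> O -> R -> L -> H -> N -> M

Visit A
A → C
C → D
D → P
D → Q
A → F
F → J
J → I
I → B
B → G
G → E
B → K
B → O
O → R
O → L
L → H
F → N
F → M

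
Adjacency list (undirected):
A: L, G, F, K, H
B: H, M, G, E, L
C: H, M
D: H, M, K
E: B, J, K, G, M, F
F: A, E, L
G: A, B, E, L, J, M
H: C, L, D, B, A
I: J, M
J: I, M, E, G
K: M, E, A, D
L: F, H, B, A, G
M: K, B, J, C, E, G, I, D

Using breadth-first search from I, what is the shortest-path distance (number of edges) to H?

Level 0: I
Level 1: J, M
Level 2: B, C, D, E, G, K
Level 3: A, F, H, L
H first appears at level 3.

3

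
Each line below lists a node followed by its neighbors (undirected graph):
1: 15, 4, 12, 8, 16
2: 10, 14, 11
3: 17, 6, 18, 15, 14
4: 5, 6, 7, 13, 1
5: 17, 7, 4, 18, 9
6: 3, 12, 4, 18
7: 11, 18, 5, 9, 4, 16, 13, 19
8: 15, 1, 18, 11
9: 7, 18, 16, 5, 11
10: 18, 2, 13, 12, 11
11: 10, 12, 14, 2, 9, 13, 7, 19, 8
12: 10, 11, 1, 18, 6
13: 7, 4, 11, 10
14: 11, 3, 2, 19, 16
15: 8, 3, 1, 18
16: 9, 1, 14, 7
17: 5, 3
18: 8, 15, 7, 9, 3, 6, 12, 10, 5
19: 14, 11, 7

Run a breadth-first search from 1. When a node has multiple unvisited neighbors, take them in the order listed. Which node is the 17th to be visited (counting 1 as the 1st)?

Visit 1; enqueue 15, 4, 12, 8, 16 → queue [15, 4, 12, 8, 16]
Visit 15; enqueue 3, 18 → queue [4, 12, 8, 16, 3, 18]
Visit 4; enqueue 5, 6, 7, 13 → queue [12, 8, 16, 3, 18, 5, 6, 7, 13]
Visit 12; enqueue 10, 11 → queue [8, 16, 3, 18, 5, 6, 7, 13, 10, 11]
Visit 8 → queue [16, 3, 18, 5, 6, 7, 13, 10, 11]
Visit 16; enqueue 9, 14 → queue [3, 18, 5, 6, 7, 13, 10, 11, 9, 14]
Visit 3; enqueue 17 → queue [18, 5, 6, 7, 13, 10, 11, 9, 14, 17]
Visit 18 → queue [5, 6, 7, 13, 10, 11, 9, 14, 17]
Visit 5 → queue [6, 7, 13, 10, 11, 9, 14, 17]
Visit 6 → queue [7, 13, 10, 11, 9, 14, 17]
Visit 7; enqueue 19 → queue [13, 10, 11, 9, 14, 17, 19]
Visit 13 → queue [10, 11, 9, 14, 17, 19]
Visit 10; enqueue 2 → queue [11, 9, 14, 17, 19, 2]
Visit 11 → queue [9, 14, 17, 19, 2]
Visit 9 → queue [14, 17, 19, 2]
Visit 14 → queue [17, 19, 2]
Visit 17 → queue [19, 2]
Visit 19 → queue [2]
Visit 2 → queue []

Visit order: 1, 15, 4, 12, 8, 16, 3, 18, 5, 6, 7, 13, 10, 11, 9, 14, 17, 19, 2

17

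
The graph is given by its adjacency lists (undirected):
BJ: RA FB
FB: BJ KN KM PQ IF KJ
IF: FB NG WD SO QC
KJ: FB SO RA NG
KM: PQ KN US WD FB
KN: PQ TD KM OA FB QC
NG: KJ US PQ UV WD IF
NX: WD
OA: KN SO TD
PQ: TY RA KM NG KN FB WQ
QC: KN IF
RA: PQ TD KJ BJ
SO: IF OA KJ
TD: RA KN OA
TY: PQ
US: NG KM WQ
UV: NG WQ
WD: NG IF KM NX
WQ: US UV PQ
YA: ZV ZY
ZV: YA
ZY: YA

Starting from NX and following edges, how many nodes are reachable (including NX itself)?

BFS from NX visits: NX, WD, IF, KM, NG, FB, QC, SO, KN, PQ, US, KJ, UV, BJ, OA, TD, RA, TY, WQ
Reachable nodes: 19 of 22 total.

19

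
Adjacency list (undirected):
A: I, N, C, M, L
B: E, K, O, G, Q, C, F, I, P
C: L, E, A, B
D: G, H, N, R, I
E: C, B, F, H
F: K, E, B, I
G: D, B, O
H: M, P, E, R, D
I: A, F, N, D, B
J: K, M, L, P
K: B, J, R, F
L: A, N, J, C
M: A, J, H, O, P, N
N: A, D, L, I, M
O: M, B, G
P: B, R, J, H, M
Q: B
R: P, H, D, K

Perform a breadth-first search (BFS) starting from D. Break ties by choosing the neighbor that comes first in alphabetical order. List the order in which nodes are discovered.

Visit D; enqueue G, H, I, N, R → queue [G, H, I, N, R]
Visit G; enqueue B, O → queue [H, I, N, R, B, O]
Visit H; enqueue E, M, P → queue [I, N, R, B, O, E, M, P]
Visit I; enqueue A, F → queue [N, R, B, O, E, M, P, A, F]
Visit N; enqueue L → queue [R, B, O, E, M, P, A, F, L]
Visit R; enqueue K → queue [B, O, E, M, P, A, F, L, K]
Visit B; enqueue C, Q → queue [O, E, M, P, A, F, L, K, C, Q]
Visit O → queue [E, M, P, A, F, L, K, C, Q]
Visit E → queue [M, P, A, F, L, K, C, Q]
Visit M; enqueue J → queue [P, A, F, L, K, C, Q, J]
Visit P → queue [A, F, L, K, C, Q, J]
Visit A → queue [F, L, K, C, Q, J]
Visit F → queue [L, K, C, Q, J]
Visit L → queue [K, C, Q, J]
Visit K → queue [C, Q, J]
Visit C → queue [Q, J]
Visit Q → queue [J]
Visit J → queue []

D, G, H, I, N, R, B, O, E, M, P, A, F, L, K, C, Q, J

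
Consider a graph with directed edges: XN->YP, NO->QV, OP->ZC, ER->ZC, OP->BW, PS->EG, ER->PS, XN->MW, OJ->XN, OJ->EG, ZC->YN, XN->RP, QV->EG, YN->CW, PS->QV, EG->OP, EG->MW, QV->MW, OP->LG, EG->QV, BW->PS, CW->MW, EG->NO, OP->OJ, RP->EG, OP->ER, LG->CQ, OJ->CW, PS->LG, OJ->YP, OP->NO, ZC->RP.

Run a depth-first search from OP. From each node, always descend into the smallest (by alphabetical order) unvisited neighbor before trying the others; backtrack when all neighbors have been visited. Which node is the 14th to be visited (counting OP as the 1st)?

CW

Visit OP
OP → BW
BW → PS
PS → EG
EG → MW
EG → NO
NO → QV
PS → LG
LG → CQ
OP → ER
ER → ZC
ZC → RP
ZC → YN
YN → CW
OP → OJ
OJ → XN
XN → YP

Visit order: OP, BW, PS, EG, MW, NO, QV, LG, CQ, ER, ZC, RP, YN, CW, OJ, XN, YP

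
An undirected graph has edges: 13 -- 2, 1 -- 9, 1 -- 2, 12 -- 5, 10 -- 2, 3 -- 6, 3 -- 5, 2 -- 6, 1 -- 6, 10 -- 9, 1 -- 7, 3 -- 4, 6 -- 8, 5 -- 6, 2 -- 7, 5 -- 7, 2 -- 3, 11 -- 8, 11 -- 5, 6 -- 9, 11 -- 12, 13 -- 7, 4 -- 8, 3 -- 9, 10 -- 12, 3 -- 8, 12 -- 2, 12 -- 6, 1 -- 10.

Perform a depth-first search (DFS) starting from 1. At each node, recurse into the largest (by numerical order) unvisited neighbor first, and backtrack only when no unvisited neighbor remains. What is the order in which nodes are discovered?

1 → 10 → 12 → 11 → 8 → 6 → 9 → 3 → 5 → 7 → 13 → 2 → 4

Visit 1
1 → 10
10 → 12
12 → 11
11 → 8
8 → 6
6 → 9
9 → 3
3 → 5
5 → 7
7 → 13
13 → 2
3 → 4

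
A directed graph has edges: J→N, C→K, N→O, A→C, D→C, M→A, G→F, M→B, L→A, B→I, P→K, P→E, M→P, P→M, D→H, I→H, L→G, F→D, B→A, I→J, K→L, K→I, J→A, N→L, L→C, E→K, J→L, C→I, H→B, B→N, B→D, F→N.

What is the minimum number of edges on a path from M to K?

Level 0: M
Level 1: A, B, P
Level 2: C, D, E, I, K, N
Level 3: H, J, L, O
Level 4: G
Level 5: F
K first appears at level 2.

2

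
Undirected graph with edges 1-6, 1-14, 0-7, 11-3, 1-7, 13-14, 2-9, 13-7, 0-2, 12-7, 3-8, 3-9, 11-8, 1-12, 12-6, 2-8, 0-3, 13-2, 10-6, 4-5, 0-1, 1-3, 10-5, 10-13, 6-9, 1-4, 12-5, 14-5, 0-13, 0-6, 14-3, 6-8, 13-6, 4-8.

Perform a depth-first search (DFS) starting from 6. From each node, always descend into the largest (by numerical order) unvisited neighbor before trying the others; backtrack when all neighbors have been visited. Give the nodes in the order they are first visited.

6 → 13 → 14 → 5 → 12 → 7 → 1 → 4 → 8 → 11 → 3 → 9 → 2 → 0 → 10

Visit 6
6 → 13
13 → 14
14 → 5
5 → 12
12 → 7
7 → 1
1 → 4
4 → 8
8 → 11
11 → 3
3 → 9
9 → 2
2 → 0
5 → 10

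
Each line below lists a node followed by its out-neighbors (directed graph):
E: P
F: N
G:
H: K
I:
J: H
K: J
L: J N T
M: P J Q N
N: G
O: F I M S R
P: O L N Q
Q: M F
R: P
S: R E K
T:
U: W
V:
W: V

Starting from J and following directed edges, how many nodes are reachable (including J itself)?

BFS from J visits: J, H, K
Reachable nodes: 3 of 19 total.

3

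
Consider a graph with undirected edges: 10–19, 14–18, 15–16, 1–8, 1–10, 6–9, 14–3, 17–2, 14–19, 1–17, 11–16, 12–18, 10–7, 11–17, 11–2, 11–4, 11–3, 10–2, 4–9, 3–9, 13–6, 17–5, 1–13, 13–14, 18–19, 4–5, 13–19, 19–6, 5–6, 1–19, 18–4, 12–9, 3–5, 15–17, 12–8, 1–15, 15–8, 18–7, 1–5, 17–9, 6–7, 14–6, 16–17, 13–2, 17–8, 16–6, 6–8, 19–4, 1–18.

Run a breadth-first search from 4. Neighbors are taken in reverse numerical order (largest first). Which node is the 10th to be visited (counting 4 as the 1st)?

6

Visit 4; enqueue 19, 18, 11, 9, 5 → queue [19, 18, 11, 9, 5]
Visit 19; enqueue 14, 13, 10, 6, 1 → queue [18, 11, 9, 5, 14, 13, 10, 6, 1]
Visit 18; enqueue 12, 7 → queue [11, 9, 5, 14, 13, 10, 6, 1, 12, 7]
Visit 11; enqueue 17, 16, 3, 2 → queue [9, 5, 14, 13, 10, 6, 1, 12, 7, 17, 16, 3, 2]
Visit 9 → queue [5, 14, 13, 10, 6, 1, 12, 7, 17, 16, 3, 2]
Visit 5 → queue [14, 13, 10, 6, 1, 12, 7, 17, 16, 3, 2]
Visit 14 → queue [13, 10, 6, 1, 12, 7, 17, 16, 3, 2]
Visit 13 → queue [10, 6, 1, 12, 7, 17, 16, 3, 2]
Visit 10 → queue [6, 1, 12, 7, 17, 16, 3, 2]
Visit 6; enqueue 8 → queue [1, 12, 7, 17, 16, 3, 2, 8]
Visit 1; enqueue 15 → queue [12, 7, 17, 16, 3, 2, 8, 15]
Visit 12 → queue [7, 17, 16, 3, 2, 8, 15]
Visit 7 → queue [17, 16, 3, 2, 8, 15]
Visit 17 → queue [16, 3, 2, 8, 15]
Visit 16 → queue [3, 2, 8, 15]
Visit 3 → queue [2, 8, 15]
Visit 2 → queue [8, 15]
Visit 8 → queue [15]
Visit 15 → queue []

Visit order: 4, 19, 18, 11, 9, 5, 14, 13, 10, 6, 1, 12, 7, 17, 16, 3, 2, 8, 15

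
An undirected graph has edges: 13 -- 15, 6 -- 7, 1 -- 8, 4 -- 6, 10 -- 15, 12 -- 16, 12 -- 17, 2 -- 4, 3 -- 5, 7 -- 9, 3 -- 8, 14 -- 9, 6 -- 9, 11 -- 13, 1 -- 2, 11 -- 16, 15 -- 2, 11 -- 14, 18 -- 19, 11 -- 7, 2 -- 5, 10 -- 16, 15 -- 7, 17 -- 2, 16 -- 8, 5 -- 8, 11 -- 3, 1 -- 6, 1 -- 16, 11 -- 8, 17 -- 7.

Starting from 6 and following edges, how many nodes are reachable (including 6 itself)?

BFS from 6 visits: 6, 9, 7, 4, 1, 14, 17, 15, 11, 2, 16, 8, 12, 13, 10, 3, 5
Reachable nodes: 17 of 19 total.

17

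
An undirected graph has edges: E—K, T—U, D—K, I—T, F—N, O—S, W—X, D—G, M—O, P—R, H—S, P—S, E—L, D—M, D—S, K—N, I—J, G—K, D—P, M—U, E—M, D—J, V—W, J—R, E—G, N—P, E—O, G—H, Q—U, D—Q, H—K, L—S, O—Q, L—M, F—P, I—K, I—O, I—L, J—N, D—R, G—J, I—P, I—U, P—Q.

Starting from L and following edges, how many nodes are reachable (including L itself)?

BFS from L visits: L, E, I, M, S, G, K, O, J, P, T, U, D, H, N, Q, R, F
Reachable nodes: 18 of 21 total.

18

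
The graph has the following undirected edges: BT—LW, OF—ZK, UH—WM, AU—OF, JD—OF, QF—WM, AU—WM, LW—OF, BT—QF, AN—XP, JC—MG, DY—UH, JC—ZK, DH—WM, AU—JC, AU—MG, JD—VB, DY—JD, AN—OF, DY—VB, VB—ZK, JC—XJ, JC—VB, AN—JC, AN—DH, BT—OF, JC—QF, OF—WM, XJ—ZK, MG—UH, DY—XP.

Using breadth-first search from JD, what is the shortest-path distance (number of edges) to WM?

2

Level 0: JD
Level 1: DY, OF, VB
Level 2: AN, AU, BT, JC, LW, UH, WM, XP, ZK
Level 3: DH, MG, QF, XJ
WM first appears at level 2.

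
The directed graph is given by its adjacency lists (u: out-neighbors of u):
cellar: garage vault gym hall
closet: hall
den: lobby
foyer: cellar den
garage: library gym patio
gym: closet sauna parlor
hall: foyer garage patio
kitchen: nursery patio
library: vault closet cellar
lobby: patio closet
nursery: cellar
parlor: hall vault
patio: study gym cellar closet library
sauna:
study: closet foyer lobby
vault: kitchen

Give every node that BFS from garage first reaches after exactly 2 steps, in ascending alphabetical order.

Level 0: garage
Level 1: gym, library, patio
Level 2: cellar, closet, parlor, sauna, study, vault
Level 3: foyer, hall, kitchen, lobby
Level 4: den, nursery

cellar, closet, parlor, sauna, study, vault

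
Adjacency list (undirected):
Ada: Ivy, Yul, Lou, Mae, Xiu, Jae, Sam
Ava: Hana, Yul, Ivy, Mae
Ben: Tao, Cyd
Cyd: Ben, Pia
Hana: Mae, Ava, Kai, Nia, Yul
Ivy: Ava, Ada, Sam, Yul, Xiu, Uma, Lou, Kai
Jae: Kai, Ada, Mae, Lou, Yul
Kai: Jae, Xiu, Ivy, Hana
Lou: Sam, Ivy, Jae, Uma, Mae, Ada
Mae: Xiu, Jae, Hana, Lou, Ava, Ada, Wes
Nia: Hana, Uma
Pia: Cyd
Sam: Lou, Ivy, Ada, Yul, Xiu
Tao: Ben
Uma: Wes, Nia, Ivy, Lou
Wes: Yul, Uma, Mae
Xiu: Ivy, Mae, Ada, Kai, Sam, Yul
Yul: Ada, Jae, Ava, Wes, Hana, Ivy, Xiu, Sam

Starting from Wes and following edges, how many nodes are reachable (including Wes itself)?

BFS from Wes visits: Wes, Yul, Uma, Mae, Ada, Jae, Ava, Hana, Ivy, Xiu, Sam, Nia, Lou, Kai
Reachable nodes: 14 of 18 total.

14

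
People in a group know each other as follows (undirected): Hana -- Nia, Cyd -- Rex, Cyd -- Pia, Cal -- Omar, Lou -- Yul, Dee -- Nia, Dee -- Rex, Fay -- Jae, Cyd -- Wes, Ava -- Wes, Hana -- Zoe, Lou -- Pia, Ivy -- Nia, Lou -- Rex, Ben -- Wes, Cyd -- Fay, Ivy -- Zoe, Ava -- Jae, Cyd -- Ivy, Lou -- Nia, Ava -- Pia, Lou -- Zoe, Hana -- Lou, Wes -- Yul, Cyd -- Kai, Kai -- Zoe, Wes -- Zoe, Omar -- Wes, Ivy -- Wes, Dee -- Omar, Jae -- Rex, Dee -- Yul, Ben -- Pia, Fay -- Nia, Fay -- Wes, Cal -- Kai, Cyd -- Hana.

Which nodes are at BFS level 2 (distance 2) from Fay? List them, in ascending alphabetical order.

Ava, Ben, Dee, Hana, Ivy, Kai, Lou, Omar, Pia, Rex, Yul, Zoe

Level 0: Fay
Level 1: Cyd, Jae, Nia, Wes
Level 2: Ava, Ben, Dee, Hana, Ivy, Kai, Lou, Omar, Pia, Rex, Yul, Zoe
Level 3: Cal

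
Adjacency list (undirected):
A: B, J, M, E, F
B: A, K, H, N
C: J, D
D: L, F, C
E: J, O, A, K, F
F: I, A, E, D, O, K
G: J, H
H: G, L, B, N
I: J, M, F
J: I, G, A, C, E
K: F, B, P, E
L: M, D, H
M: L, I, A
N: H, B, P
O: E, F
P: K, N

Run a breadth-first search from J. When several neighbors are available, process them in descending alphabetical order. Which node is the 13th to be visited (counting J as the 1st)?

B

Visit J; enqueue I, G, E, C, A → queue [I, G, E, C, A]
Visit I; enqueue M, F → queue [G, E, C, A, M, F]
Visit G; enqueue H → queue [E, C, A, M, F, H]
Visit E; enqueue O, K → queue [C, A, M, F, H, O, K]
Visit C; enqueue D → queue [A, M, F, H, O, K, D]
Visit A; enqueue B → queue [M, F, H, O, K, D, B]
Visit M; enqueue L → queue [F, H, O, K, D, B, L]
Visit F → queue [H, O, K, D, B, L]
Visit H; enqueue N → queue [O, K, D, B, L, N]
Visit O → queue [K, D, B, L, N]
Visit K; enqueue P → queue [D, B, L, N, P]
Visit D → queue [B, L, N, P]
Visit B → queue [L, N, P]
Visit L → queue [N, P]
Visit N → queue [P]
Visit P → queue []

Visit order: J, I, G, E, C, A, M, F, H, O, K, D, B, L, N, P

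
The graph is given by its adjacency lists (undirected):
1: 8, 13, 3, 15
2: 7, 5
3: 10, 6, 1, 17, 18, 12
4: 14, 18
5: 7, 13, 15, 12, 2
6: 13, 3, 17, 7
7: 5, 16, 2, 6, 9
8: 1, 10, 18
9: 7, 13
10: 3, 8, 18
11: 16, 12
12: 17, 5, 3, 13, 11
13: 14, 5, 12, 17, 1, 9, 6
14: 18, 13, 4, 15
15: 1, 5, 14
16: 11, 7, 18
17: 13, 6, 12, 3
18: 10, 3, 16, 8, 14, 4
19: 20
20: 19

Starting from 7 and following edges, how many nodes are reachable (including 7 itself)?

18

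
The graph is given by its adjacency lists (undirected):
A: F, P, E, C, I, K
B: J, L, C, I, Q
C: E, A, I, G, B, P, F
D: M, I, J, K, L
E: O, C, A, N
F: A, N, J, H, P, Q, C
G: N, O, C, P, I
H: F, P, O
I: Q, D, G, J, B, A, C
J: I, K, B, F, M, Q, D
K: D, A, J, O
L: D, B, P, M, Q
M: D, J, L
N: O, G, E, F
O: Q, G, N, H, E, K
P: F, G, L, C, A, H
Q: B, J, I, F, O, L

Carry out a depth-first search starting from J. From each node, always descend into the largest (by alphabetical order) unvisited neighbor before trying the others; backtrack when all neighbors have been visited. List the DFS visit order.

Visit J
J → Q
Q → O
O → N
N → G
G → P
P → L
L → M
M → D
D → K
K → A
A → I
I → C
C → F
F → H
C → E
C → B

J Q O N G P L M D K A I C F H E B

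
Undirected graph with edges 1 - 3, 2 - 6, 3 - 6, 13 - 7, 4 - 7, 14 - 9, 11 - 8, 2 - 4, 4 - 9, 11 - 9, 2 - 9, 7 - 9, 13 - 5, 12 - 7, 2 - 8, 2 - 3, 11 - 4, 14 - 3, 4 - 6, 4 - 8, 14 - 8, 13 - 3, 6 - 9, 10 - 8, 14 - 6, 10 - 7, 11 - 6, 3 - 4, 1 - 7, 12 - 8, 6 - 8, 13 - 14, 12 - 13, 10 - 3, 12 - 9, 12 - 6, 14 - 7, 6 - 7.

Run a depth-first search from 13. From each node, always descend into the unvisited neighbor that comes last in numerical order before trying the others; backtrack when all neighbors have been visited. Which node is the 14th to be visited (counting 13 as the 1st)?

Visit 13
13 → 14
14 → 9
9 → 12
12 → 8
8 → 11
11 → 6
6 → 7
7 → 10
10 → 3
3 → 4
4 → 2
3 → 1
13 → 5

Visit order: 13, 14, 9, 12, 8, 11, 6, 7, 10, 3, 4, 2, 1, 5

5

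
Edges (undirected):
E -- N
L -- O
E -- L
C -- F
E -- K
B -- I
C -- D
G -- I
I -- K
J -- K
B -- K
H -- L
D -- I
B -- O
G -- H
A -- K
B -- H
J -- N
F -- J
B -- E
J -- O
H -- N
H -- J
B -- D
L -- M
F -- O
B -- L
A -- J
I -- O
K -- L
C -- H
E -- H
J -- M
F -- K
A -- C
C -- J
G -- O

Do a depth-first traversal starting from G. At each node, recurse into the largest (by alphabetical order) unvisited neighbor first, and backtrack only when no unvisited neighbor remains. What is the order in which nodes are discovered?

G -> O -> L -> M -> J -> N -> H -> E -> K -> I -> D -> C -> F -> A -> B

Visit G
G → O
O → L
L → M
M → J
J → N
N → H
H → E
E → K
K → I
I → D
D → C
C → F
C → A
D → B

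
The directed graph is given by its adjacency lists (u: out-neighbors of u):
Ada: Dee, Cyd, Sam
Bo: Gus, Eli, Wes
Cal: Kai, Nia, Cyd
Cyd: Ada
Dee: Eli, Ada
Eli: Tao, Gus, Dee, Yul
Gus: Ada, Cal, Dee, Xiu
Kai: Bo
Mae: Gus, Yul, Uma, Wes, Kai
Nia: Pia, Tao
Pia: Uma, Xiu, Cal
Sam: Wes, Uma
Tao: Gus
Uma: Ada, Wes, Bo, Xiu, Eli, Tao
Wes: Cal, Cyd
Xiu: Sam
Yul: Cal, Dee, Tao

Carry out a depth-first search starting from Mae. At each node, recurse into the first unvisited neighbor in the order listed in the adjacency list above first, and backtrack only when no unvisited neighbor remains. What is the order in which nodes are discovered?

Mae Gus Ada Dee Eli Tao Yul Cal Kai Bo Wes Cyd Nia Pia Uma Xiu Sam

Visit Mae
Mae → Gus
Gus → Ada
Ada → Dee
Dee → Eli
Eli → Tao
Eli → Yul
Yul → Cal
Cal → Kai
Kai → Bo
Bo → Wes
Wes → Cyd
Cal → Nia
Nia → Pia
Pia → Uma
Uma → Xiu
Xiu → Sam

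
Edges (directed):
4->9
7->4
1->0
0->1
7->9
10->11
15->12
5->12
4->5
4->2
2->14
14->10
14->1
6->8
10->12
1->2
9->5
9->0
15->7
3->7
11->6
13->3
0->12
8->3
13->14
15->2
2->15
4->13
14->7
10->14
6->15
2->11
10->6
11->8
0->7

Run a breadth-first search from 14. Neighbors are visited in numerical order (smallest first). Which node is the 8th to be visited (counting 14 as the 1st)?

Visit 14; enqueue 1, 7, 10 → queue [1, 7, 10]
Visit 1; enqueue 0, 2 → queue [7, 10, 0, 2]
Visit 7; enqueue 4, 9 → queue [10, 0, 2, 4, 9]
Visit 10; enqueue 6, 11, 12 → queue [0, 2, 4, 9, 6, 11, 12]
Visit 0 → queue [2, 4, 9, 6, 11, 12]
Visit 2; enqueue 15 → queue [4, 9, 6, 11, 12, 15]
Visit 4; enqueue 5, 13 → queue [9, 6, 11, 12, 15, 5, 13]
Visit 9 → queue [6, 11, 12, 15, 5, 13]
Visit 6; enqueue 8 → queue [11, 12, 15, 5, 13, 8]
Visit 11 → queue [12, 15, 5, 13, 8]
Visit 12 → queue [15, 5, 13, 8]
Visit 15 → queue [5, 13, 8]
Visit 5 → queue [13, 8]
Visit 13; enqueue 3 → queue [8, 3]
Visit 8 → queue [3]
Visit 3 → queue []

Visit order: 14, 1, 7, 10, 0, 2, 4, 9, 6, 11, 12, 15, 5, 13, 8, 3

9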